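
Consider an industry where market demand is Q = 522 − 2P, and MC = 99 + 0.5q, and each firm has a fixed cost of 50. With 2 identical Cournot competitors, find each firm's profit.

Inverting demand: P = 261 − 0.5Q.
Cournot with 2 identical firms: the symmetric best-response condition is 261 − 1.5q = 99 + 0.5q. Each firm produces q = 81, total output Q = 162, price P = 180.
Each firm's profit = 180·81 − (99·81 + ½·0.5·81²) − 50 = 4870.75.

π_i = 4870.75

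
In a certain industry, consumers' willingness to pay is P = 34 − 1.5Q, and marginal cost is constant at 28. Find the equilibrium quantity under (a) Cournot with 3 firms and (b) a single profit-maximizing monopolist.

Cournot: Q = 3; Monopoly: Q = 2

Cournot with 3 identical firms: the symmetric best-response condition is 34 − 6q = 28. Each firm produces q = 1, total output Q = 3, price P = 29.5.
The monopolist equates marginal revenue to marginal cost: 34 − 3Q = 28, so Q = 2. From demand, P = 31.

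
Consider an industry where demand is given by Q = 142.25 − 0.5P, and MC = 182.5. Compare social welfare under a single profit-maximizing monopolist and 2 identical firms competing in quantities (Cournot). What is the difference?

Inverting demand: P = 284.5 − 2Q.
The monopolist equates marginal revenue to marginal cost: 284.5 − 4Q = 182.5, so Q = 25.5. From demand, P = 233.5.
CS = ½·(284.5 − 233.5)·25.5 = 650.25; PS = (233.5 − 182.5)·25.5 = 1300.5; TS = 1950.75.
In a 2-firm Cournot equilibrium, symmetry and the first-order condition give q = (284.5 − 182.5)/(6) = 17. So Q = 34 and P = 216.5.
CS = ½·(284.5 − 216.5)·34 = 1156; PS = (216.5 − 182.5)·34 = 1156; TS = 2312.
Change in social welfare: 2312 − 1950.75 = 361.25.

TS rises by 361.25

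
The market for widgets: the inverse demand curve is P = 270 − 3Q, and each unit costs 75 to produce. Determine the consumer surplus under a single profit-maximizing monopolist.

A monopolist chooses Q where MR = MC. MR = 270 − 6Q; setting this equal to 75 gives Q = 32.5 and P = 172.5.
CS = ½·(270 − 172.5)·32.5 = 1584.375.

CS = 1584.375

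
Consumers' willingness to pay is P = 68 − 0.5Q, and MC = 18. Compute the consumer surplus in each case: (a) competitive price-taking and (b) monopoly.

Competition: CS = 2500; Monopoly: CS = 625

Under competition P = MC = 18, so Q = (68 − 18)/0.5 = 100.
CS = ½·(68 − 18)·100 = 2500.
Monopoly sets MR = MC: 68 − Q = 18 ⇒ Q = 50, P = 68 − 0.5·50 = 43.
CS = ½·(68 − 43)·50 = 625.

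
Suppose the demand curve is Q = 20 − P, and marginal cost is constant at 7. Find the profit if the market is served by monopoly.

Profit = 42.25

Inverting demand: P = 20 − Q.
Monopoly sets MR = MC: 20 − 2Q = 7 ⇒ Q = 6.5, P = 20 − 6.5 = 13.5.
Profit = (13.5 − 7)·6.5 = 42.25.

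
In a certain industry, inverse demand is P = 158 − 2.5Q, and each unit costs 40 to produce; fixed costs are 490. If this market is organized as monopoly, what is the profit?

Profit = 902.4

A monopolist chooses Q where MR = MC. MR = 158 − 5Q; setting this equal to 40 gives Q = 23.6 and P = 99.
Profit = (99 − 40)·23.6 − 490 = 902.4.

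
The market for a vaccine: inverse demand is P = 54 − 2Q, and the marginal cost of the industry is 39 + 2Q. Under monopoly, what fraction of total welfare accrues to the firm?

A monopolist chooses Q where MR = MC. MR = 54 − 4Q; setting this equal to 39 + 2Q gives Q = 2.5 and P = 49.
CS = ½·(54 − 49)·2.5 = 6.25.
PS = P·Q − VC(Q) = 49·2.5 − (39·2.5 + ½·2·2.5²) = 18.75.
Share captured = PS/TS = 18.75/25 = 0.75.

PS/TS = 0.75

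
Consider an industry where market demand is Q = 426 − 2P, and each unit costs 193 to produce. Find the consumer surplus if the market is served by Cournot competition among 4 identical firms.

Inverting demand: P = 213 − 0.5Q.
With 4 symmetric Cournot firms, each firm's FOC gives 213 − 2.5q = 193, so q = 8, Q = 4·8 = 32, and P = 197.
CS = ½·(213 − 197)·32 = 256.

CS = 256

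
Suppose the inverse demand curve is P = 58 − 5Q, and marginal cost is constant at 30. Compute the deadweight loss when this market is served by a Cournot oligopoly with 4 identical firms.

DWL = 3.136

Under competition P = MC = 30, so Q = (58 − 30)/5 = 5.6.
With 4 symmetric Cournot firms, each firm's FOC gives 58 − 25q = 30, so q = 1.12, Q = 4·1.12 = 4.48, and P = 35.6.
DWL is the triangle between Q = 4.48 and Q = 5.6: ½·(5.6 − 4.48)·(35.6 − 30) = 3.136.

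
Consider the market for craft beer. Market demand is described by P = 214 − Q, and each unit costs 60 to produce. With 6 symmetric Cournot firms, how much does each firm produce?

q_i = 22

Cournot with 6 identical firms: the symmetric best-response condition is 214 − 7q = 60. Each firm produces q = 22, total output Q = 132, price P = 82.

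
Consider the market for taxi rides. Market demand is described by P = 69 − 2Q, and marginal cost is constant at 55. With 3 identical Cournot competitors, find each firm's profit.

Cournot with 3 identical firms: the symmetric best-response condition is 69 − 8q = 55. Each firm produces q = 1.75, total output Q = 5.25, price P = 58.5.
Each firm's profit = (58.5 − 55)·1.75 = 6.125.

π_i = 6.125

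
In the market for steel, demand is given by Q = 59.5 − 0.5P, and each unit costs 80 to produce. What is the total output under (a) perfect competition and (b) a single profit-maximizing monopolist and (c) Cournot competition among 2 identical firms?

Competition: Q = 19.5; Monopoly: Q = 9.75; Cournot: Q = 13

Inverting demand: P = 119 − 2Q.
Perfect competition: P = MC = 80, so 119 − 2Q = 80 and Q = 19.5.
A monopolist chooses Q where MR = MC. MR = 119 − 4Q; setting this equal to 80 gives Q = 9.75 and P = 99.5.
In a 2-firm Cournot equilibrium, symmetry and the first-order condition give q = (119 − 80)/(6) = 6.5. So Q = 13 and P = 93.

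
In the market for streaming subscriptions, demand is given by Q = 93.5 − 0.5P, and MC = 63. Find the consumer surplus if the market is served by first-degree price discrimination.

Inverting demand: P = 187 − 2Q.
With perfect price discrimination, output is the efficient level Q = 62 (where demand meets MC), but every buyer pays their willingness to pay: CS = 0 and PS = total surplus.
CS = 0.

CS = 0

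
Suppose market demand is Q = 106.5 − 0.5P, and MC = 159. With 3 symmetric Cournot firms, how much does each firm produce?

q_i = 6.75

Inverting demand: P = 213 − 2Q.
In a 3-firm Cournot equilibrium, symmetry and the first-order condition give q = (213 − 159)/(8) = 6.75. So Q = 20.25 and P = 172.5.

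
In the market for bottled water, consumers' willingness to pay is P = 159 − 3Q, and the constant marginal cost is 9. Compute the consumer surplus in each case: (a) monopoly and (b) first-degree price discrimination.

Monopoly: CS = 937.5; Perfect PD: CS = 0

The monopolist equates marginal revenue to marginal cost: 159 − 6Q = 9, so Q = 25. From demand, P = 84.
CS = ½·(159 − 84)·25 = 937.5.
Under first-degree price discrimination the firm charges each unit its demand price and produces up to where P = MC, i.e. Q = 50. Consumer surplus is zero; producer surplus equals total surplus.
CS = 0.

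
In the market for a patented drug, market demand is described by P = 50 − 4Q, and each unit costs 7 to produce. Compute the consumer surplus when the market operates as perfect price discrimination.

Under first-degree price discrimination the firm charges each unit its demand price and produces up to where P = MC, i.e. Q = 10.75. Consumer surplus is zero; producer surplus equals total surplus.
CS = 0.

CS = 0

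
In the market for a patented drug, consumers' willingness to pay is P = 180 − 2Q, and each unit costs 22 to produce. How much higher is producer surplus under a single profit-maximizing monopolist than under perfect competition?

Competitive firms price at marginal cost: P = 22, giving Q = 79.
PS = (22 − 22)·79 = 0.
A monopolist chooses Q where MR = MC. MR = 180 − 4Q; setting this equal to 22 gives Q = 39.5 and P = 101.
PS = (101 − 22)·39.5 = 3120.5.
Change in producer surplus: 3120.5 − 0 = 3120.5.

Producer surplus rises by 3120.5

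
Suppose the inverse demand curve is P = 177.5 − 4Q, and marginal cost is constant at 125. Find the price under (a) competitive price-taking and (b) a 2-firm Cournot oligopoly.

Under competition P = MC = 125, so Q = (177.5 − 125)/4 = 13.125.
In a 2-firm Cournot equilibrium, symmetry and the first-order condition give q = (177.5 − 125)/(12) = 4.375. So Q = 8.75 and P = 142.5.

Competition: P = 125; Cournot: P = 142.5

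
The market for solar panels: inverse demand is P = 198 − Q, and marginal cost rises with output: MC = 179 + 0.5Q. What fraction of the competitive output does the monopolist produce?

Monopoly sets MR = MC: 198 − 2Q = 179 + 0.5Q ⇒ Q = 7.6, P = 198 − 7.6 = 190.4.
Under competition P = MC: 198 − Q = 179 + 0.5Q ⇒ Q = 38/3, P = 556/3.
Ratio Q_m/Q_c = 7.6/(38/3) = 0.6.

Q_m/Q_c = 0.6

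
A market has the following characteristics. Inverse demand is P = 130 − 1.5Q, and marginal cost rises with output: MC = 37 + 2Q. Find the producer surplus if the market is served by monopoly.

Monopoly sets MR = MC: 130 − 3Q = 37 + 2Q ⇒ Q = 18.6, P = 130 − 1.5·18.6 = 102.1.
PS = P·Q − VC(Q) = 102.1·18.6 − (37·18.6 + ½·2·18.6²) = 864.9.

PS = 864.9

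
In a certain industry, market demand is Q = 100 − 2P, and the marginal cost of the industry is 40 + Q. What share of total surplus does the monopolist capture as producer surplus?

Inverting demand: P = 50 − 0.5Q.
The monopolist equates marginal revenue to marginal cost: 50 − Q = 40 + Q, so Q = 5. From demand, P = 47.5.
CS = ½·(50 − 47.5)·5 = 6.25.
PS = P·Q − VC(Q) = 47.5·5 − (40·5 + ½·1·5²) = 25.
Share captured = PS/TS = 25/31.25 = 0.8.

PS/TS = 0.8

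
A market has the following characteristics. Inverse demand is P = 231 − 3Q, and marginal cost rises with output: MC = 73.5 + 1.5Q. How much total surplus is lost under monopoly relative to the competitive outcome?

DWL = 441

Competitive equilibrium sets price equal to marginal cost: 231 − 3Q = 73.5 + 1.5Q, so Q = 35 and P = 126.
A monopolist chooses Q where MR = MC. MR = 231 − 6Q; setting this equal to 73.5 + 1.5Q gives Q = 21 and P = 168.
CS = ½·(231 − 126)·35 = 1837.5; PS = (126·35 − 73.5·35 − ½·1.5·35²) = 918.75; TS = 2756.25.
CS = ½·(231 − 168)·21 = 661.5; PS = (168·21 − 73.5·21 − ½·1.5·21²) = 1653.75; TS = 2315.25.
DWL = 2756.25 − 2315.25 = 441.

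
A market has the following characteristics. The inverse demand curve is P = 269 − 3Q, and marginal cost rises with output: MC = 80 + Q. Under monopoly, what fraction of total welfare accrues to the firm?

PS/TS = 0.7

A monopolist chooses Q where MR = MC. MR = 269 − 6Q; setting this equal to 80 + Q gives Q = 27 and P = 188.
CS = ½·(269 − 188)·27 = 1093.5.
PS = P·Q − VC(Q) = 188·27 − (80·27 + ½·1·27²) = 2551.5.
Share captured = PS/TS = 2551.5/3645 = 0.7.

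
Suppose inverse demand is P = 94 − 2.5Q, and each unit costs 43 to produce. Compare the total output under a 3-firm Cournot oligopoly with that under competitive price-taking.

Cournot: Q = 15.3; Competition: Q = 20.4

Cournot with 3 identical firms: the symmetric best-response condition is 94 − 10q = 43. Each firm produces q = 5.1, total output Q = 15.3, price P = 55.75.
Under competition P = MC = 43, so Q = (94 − 43)/2.5 = 20.4.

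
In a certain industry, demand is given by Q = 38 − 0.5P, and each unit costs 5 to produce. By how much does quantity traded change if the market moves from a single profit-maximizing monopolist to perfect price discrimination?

Inverting demand: P = 76 − 2Q.
Monopoly sets MR = MC: 76 − 4Q = 5 ⇒ Q = 17.75, P = 76 − 2·17.75 = 40.5.
A perfectly discriminating monopolist sells every unit with P(Q) ≥ MC(Q), so output equals the competitive quantity Q = 35.5. Each buyer pays their reservation price, so CS = 0 and the firm captures all surplus.
Change in quantity traded: 35.5 − 17.75 = 17.75.

Quantity traded rises by 17.75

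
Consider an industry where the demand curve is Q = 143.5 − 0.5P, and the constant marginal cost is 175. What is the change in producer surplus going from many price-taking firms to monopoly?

Inverting demand: P = 287 − 2Q.
Competitive firms price at marginal cost: P = 175, giving Q = 56.
PS = (175 − 175)·56 = 0.
The monopolist equates marginal revenue to marginal cost: 287 − 4Q = 175, so Q = 28. From demand, P = 231.
PS = (231 − 175)·28 = 1568.
Change in producer surplus: 1568 − 0 = 1568.

PS rises by 1568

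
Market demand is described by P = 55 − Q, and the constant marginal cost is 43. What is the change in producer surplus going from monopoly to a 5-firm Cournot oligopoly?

The monopolist equates marginal revenue to marginal cost: 55 − 2Q = 43, so Q = 6. From demand, P = 49.
PS = (49 − 43)·6 = 36.
In a 5-firm Cournot equilibrium, symmetry and the first-order condition give q = (55 − 43)/(6) = 2. So Q = 10 and P = 45.
PS = (45 − 43)·10 = 20.
Change in producer surplus: 20 − 36 = −16.

Producer surplus falls by 16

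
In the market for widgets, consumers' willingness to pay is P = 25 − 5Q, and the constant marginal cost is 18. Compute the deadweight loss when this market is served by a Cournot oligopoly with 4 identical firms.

DWL = 0.196

Under competition P = MC = 18, so Q = (25 − 18)/5 = 1.4.
With 4 symmetric Cournot firms, each firm's FOC gives 25 − 25q = 18, so q = 0.28, Q = 4·0.28 = 1.12, and P = 19.4.
DWL is the triangle between Q = 1.12 and Q = 1.4: ½·(1.4 − 1.12)·(19.4 − 18) = 0.196.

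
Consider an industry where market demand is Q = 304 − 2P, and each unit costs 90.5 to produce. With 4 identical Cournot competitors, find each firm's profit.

Inverting demand: P = 152 − 0.5Q.
With 4 symmetric Cournot firms, each firm's FOC gives 152 − 2.5q = 90.5, so q = 24.6, Q = 4·24.6 = 98.4, and P = 102.8.
Each firm's profit = (102.8 − 90.5)·24.6 = 302.58.

π_i = 302.58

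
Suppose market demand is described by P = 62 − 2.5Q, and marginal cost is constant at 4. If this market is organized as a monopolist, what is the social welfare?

TS = 504.6

The monopolist equates marginal revenue to marginal cost: 62 − 5Q = 4, so Q = 11.6. From demand, P = 33.
CS = ½·(62 − 33)·11.6 = 168.2; PS = (33 − 4)·11.6 = 336.4; TS = 504.6.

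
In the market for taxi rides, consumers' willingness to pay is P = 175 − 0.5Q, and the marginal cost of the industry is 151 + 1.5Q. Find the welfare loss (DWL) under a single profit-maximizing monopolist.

Competitive equilibrium sets price equal to marginal cost: 175 − 0.5Q = 151 + 1.5Q, so Q = 12 and P = 169.
The monopolist equates marginal revenue to marginal cost: 175 − Q = 151 + 1.5Q, so Q = 9.6. From demand, P = 170.2.
CS = ½·(175 − 169)·12 = 36; PS = (169·12 − 151·12 − ½·1.5·12²) = 108; TS = 144.
CS = ½·(175 − 170.2)·9.6 = 23.04; PS = (170.2·9.6 − 151·9.6 − ½·1.5·9.6²) = 115.2; TS = 138.24.
DWL = 144 − 138.24 = 5.76.

DWL = 5.76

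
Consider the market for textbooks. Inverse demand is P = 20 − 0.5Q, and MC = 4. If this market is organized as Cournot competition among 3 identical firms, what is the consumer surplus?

In a 3-firm Cournot equilibrium, symmetry and the first-order condition give q = (20 − 4)/(2) = 8. So Q = 24 and P = 8.
CS = ½·(20 − 8)·24 = 144.

CS = 144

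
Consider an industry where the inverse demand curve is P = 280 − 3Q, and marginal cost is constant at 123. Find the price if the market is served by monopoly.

P = 201.5

A monopolist chooses Q where MR = MC. MR = 280 − 6Q; setting this equal to 123 gives Q = 157/6 and P = 201.5.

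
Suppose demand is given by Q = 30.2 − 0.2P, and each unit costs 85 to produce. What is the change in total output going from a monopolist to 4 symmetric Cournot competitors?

Inverting demand: P = 151 − 5Q.
The monopolist equates marginal revenue to marginal cost: 151 − 10Q = 85, so Q = 6.6. From demand, P = 118.
In a 4-firm Cournot equilibrium, symmetry and the first-order condition give q = (151 − 85)/(25) = 2.64. So Q = 10.56 and P = 98.2.
Change in total output: 10.56 − 6.6 = 3.96.

Q rises by 3.96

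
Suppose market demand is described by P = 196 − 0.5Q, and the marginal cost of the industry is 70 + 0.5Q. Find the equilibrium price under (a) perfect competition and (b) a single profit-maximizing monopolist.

Competition: P = 133; Monopoly: P = 154

Competitive equilibrium sets price equal to marginal cost: 196 − 0.5Q = 70 + 0.5Q, so Q = 126 and P = 133.
Monopoly sets MR = MC: 196 − Q = 70 + 0.5Q ⇒ Q = 84, P = 196 − 0.5·84 = 154.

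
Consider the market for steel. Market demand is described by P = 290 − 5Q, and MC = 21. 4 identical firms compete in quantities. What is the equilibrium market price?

With 4 symmetric Cournot firms, each firm's FOC gives 290 − 25q = 21, so q = 10.76, Q = 4·10.76 = 43.04, and P = 74.8.

P = 74.8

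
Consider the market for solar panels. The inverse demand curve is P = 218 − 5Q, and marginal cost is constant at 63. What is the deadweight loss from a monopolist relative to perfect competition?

Perfect competition: P = MC = 63, so 218 − 5Q = 63 and Q = 31.
The monopolist equates marginal revenue to marginal cost: 218 − 10Q = 63, so Q = 15.5. From demand, P = 140.5.
DWL is the triangle between Q = 15.5 and Q = 31: ½·(31 − 15.5)·(140.5 − 63) = 600.625.

DWL = 600.625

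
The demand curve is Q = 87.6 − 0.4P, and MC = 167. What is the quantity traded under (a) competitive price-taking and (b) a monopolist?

Competition: Q = 20.8; Monopoly: Q = 10.4

Inverting demand: P = 219 − 2.5Q.
Under competition P = MC = 167, so Q = (219 − 167)/2.5 = 20.8.
A monopolist chooses Q where MR = MC. MR = 219 − 5Q; setting this equal to 167 gives Q = 10.4 and P = 193.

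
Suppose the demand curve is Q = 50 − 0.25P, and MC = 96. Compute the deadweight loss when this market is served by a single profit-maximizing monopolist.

DWL = 338

Inverting demand: P = 200 − 4Q.
Perfect competition: P = MC = 96, so 200 − 4Q = 96 and Q = 26.
A monopolist chooses Q where MR = MC. MR = 200 − 8Q; setting this equal to 96 gives Q = 13 and P = 148.
DWL is the triangle between Q = 13 and Q = 26: ½·(26 − 13)·(148 − 96) = 338.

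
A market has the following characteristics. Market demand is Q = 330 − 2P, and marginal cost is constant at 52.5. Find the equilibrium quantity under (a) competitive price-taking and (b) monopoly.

Competition: Q = 225; Monopoly: Q = 112.5

Inverting demand: P = 165 − 0.5Q.
Competitive firms price at marginal cost: P = 52.5, giving Q = 225.
The monopolist equates marginal revenue to marginal cost: 165 − Q = 52.5, so Q = 112.5. From demand, P = 108.75.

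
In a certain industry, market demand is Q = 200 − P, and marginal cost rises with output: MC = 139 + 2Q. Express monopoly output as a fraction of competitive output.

Inverting demand: P = 200 − Q.
Monopoly sets MR = MC: 200 − 2Q = 139 + 2Q ⇒ Q = 15.25, P = 200 − 15.25 = 184.75.
Under competition P = MC: 200 − Q = 139 + 2Q ⇒ Q = 61/3, P = 539/3.
Ratio Q_m/Q_c = 15.25/(61/3) = 0.75.

Q_m/Q_c = 0.75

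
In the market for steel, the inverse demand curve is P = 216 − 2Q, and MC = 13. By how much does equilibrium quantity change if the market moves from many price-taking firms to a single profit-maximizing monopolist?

Equilibrium quantity falls by 50.75

Perfect competition: P = MC = 13, so 216 − 2Q = 13 and Q = 101.5.
A monopolist chooses Q where MR = MC. MR = 216 − 4Q; setting this equal to 13 gives Q = 50.75 and P = 114.5.
Change in equilibrium quantity: 50.75 − 101.5 = −50.75.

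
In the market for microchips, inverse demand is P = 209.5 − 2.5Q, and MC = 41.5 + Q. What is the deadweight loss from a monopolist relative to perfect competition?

Under competition P = MC: 209.5 − 2.5Q = 41.5 + Q ⇒ Q = 48, P = 89.5.
Monopoly sets MR = MC: 209.5 − 5Q = 41.5 + Q ⇒ Q = 28, P = 209.5 − 2.5·28 = 139.5.
CS = ½·(209.5 − 89.5)·48 = 2880; PS = (89.5·48 − 41.5·48 − ½·1·48²) = 1152; TS = 4032.
CS = ½·(209.5 − 139.5)·28 = 980; PS = (139.5·28 − 41.5·28 − ½·1·28²) = 2352; TS = 3332.
DWL = 4032 − 3332 = 700.

DWL = 700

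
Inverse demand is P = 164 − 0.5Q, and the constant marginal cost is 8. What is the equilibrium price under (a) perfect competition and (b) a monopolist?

Competition: P = 8; Monopoly: P = 86

Competitive firms price at marginal cost: P = 8, giving Q = 312.
A monopolist chooses Q where MR = MC. MR = 164 − Q; setting this equal to 8 gives Q = 156 and P = 86.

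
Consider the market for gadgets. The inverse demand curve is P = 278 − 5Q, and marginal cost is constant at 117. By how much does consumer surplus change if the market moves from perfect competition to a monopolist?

Consumer surplus falls by 1944.075

Perfect competition: P = MC = 117, so 278 − 5Q = 117 and Q = 32.2.
CS = ½·(278 − 117)·32.2 = 2592.1.
A monopolist chooses Q where MR = MC. MR = 278 − 10Q; setting this equal to 117 gives Q = 16.1 and P = 197.5.
CS = ½·(278 − 197.5)·16.1 = 648.025.
Change in consumer surplus: 648.025 − 2592.1 = −1944.075.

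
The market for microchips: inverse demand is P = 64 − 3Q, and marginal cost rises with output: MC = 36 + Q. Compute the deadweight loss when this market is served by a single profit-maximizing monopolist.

Under competition P = MC: 64 − 3Q = 36 + Q ⇒ Q = 7, P = 43.
Monopoly sets MR = MC: 64 − 6Q = 36 + Q ⇒ Q = 4, P = 64 − 3·4 = 52.
CS = ½·(64 − 43)·7 = 73.5; PS = (43·7 − 36·7 − ½·1·7²) = 24.5; TS = 98.
CS = ½·(64 − 52)·4 = 24; PS = (52·4 − 36·4 − ½·1·4²) = 56; TS = 80.
DWL = 98 − 80 = 18.

DWL = 18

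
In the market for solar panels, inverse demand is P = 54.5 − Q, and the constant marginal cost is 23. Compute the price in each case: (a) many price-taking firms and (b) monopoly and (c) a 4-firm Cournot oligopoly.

Competition: P = 23; Monopoly: P = 38.75; Cournot: P = 29.3

Under competition P = MC = 23, so Q = (54.5 − 23)/1 = 31.5.
A monopolist chooses Q where MR = MC. MR = 54.5 − 2Q; setting this equal to 23 gives Q = 15.75 and P = 38.75.
Cournot with 4 identical firms: the symmetric best-response condition is 54.5 − 5q = 23. Each firm produces q = 6.3, total output Q = 25.2, price P = 29.3.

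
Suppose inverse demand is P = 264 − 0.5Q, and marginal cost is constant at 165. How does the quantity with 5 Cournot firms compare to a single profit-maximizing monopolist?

Cournot with 5 identical firms: the symmetric best-response condition is 264 − 3q = 165. Each firm produces q = 33, total output Q = 165, price P = 181.5.
A monopolist chooses Q where MR = MC. MR = 264 − Q; setting this equal to 165 gives Q = 99 and P = 214.5.

Cournot: Q = 165; Monopoly: Q = 99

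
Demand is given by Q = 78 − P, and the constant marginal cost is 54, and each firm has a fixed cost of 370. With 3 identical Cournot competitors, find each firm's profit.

Inverting demand: P = 78 − Q.
In a 3-firm Cournot equilibrium, symmetry and the first-order condition give q = (78 − 54)/(4) = 6. So Q = 18 and P = 60.
Each firm's profit = (60 − 54)·6 − 370 = −334.

π_i = −334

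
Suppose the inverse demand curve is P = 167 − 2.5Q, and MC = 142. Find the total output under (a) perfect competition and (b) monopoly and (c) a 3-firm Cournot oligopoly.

Perfect competition: P = MC = 142, so 167 − 2.5Q = 142 and Q = 10.
The monopolist equates marginal revenue to marginal cost: 167 − 5Q = 142, so Q = 5. From demand, P = 154.5.
Cournot with 3 identical firms: the symmetric best-response condition is 167 − 10q = 142. Each firm produces q = 2.5, total output Q = 7.5, price P = 148.25.

Competition: Q = 10; Monopoly: Q = 5; Cournot: Q = 7.5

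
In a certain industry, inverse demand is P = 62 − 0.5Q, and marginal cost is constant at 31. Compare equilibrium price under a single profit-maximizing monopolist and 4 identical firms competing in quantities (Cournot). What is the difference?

The monopolist equates marginal revenue to marginal cost: 62 − Q = 31, so Q = 31. From demand, P = 46.5.
With 4 symmetric Cournot firms, each firm's FOC gives 62 − 2.5q = 31, so q = 12.4, Q = 4·12.4 = 49.6, and P = 37.2.
Change in equilibrium price: 37.2 − 46.5 = −9.3.

Equilibrium price falls by 9.3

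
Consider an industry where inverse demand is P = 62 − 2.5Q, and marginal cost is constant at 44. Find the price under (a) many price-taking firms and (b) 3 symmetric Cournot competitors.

Perfect competition: P = MC = 44, so 62 − 2.5Q = 44 and Q = 7.2.
Cournot with 3 identical firms: the symmetric best-response condition is 62 − 10q = 44. Each firm produces q = 1.8, total output Q = 5.4, price P = 48.5.

Competition: P = 44; Cournot: P = 48.5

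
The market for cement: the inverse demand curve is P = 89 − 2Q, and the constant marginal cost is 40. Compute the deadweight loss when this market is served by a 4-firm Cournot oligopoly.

Perfect competition: P = MC = 40, so 89 − 2Q = 40 and Q = 24.5.
With 4 symmetric Cournot firms, each firm's FOC gives 89 − 10q = 40, so q = 4.9, Q = 4·4.9 = 19.6, and P = 49.8.
DWL is the triangle between Q = 19.6 and Q = 24.5: ½·(24.5 − 19.6)·(49.8 − 40) = 24.01.

DWL = 24.01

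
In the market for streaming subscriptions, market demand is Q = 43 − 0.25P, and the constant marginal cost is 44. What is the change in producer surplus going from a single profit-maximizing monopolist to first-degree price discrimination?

Producer surplus rises by 1024

Inverting demand: P = 172 − 4Q.
Monopoly sets MR = MC: 172 − 8Q = 44 ⇒ Q = 16, P = 172 − 4·16 = 108.
PS = (108 − 44)·16 = 1024.
Under first-degree price discrimination the firm charges each unit its demand price and produces up to where P = MC, i.e. Q = 32. Consumer surplus is zero; producer surplus equals total surplus.
PS = ½·(172 − 44)·32 = 2048.
Change in producer surplus: 2048 − 1024 = 1024.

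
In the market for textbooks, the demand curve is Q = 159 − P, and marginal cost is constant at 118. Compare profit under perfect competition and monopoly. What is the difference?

Profit rises by 420.25

Inverting demand: P = 159 − Q.
Perfect competition: P = MC = 118, so 159 − Q = 118 and Q = 41.
Profit = (118 − 118)·41 = 0.
A monopolist chooses Q where MR = MC. MR = 159 − 2Q; setting this equal to 118 gives Q = 20.5 and P = 138.5.
Profit = (138.5 − 118)·20.5 = 420.25.
Change in profit: 420.25 − 0 = 420.25.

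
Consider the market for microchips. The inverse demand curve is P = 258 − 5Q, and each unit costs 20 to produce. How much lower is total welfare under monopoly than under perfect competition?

Under competition P = MC = 20, so Q = (258 − 20)/5 = 47.6.
CS = ½·(258 − 20)·47.6 = 5664.4; PS = (20 − 20)·47.6 = 0; TS = 5664.4.
Monopoly sets MR = MC: 258 − 10Q = 20 ⇒ Q = 23.8, P = 258 − 5·23.8 = 139.
CS = ½·(258 − 139)·23.8 = 1416.1; PS = (139 − 20)·23.8 = 2832.2; TS = 4248.3.
Change in total welfare: 4248.3 − 5664.4 = −1416.1.

Total welfare falls by 1416.1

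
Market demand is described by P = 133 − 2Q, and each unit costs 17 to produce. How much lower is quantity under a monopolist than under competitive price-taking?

Competitive firms price at marginal cost: P = 17, giving Q = 58.
The monopolist equates marginal revenue to marginal cost: 133 − 4Q = 17, so Q = 29. From demand, P = 75.
Change in quantity: 29 − 58 = −29.

Q falls by 29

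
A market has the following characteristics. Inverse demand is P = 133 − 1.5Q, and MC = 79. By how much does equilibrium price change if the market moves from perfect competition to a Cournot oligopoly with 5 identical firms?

Competitive firms price at marginal cost: P = 79, giving Q = 36.
Cournot with 5 identical firms: the symmetric best-response condition is 133 − 9q = 79. Each firm produces q = 6, total output Q = 30, price P = 88.
Change in equilibrium price: 88 − 79 = 9.

P rises by 9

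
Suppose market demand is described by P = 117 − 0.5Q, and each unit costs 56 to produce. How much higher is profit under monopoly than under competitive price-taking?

Profit rises by 1860.5

Competitive firms price at marginal cost: P = 56, giving Q = 122.
Profit = (56 − 56)·122 = 0.
The monopolist equates marginal revenue to marginal cost: 117 − Q = 56, so Q = 61. From demand, P = 86.5.
Profit = (86.5 − 56)·61 = 1860.5.
Change in profit: 1860.5 − 0 = 1860.5.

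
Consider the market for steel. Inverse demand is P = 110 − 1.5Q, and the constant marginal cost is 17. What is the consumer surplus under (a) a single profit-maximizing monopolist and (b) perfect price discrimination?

A monopolist chooses Q where MR = MC. MR = 110 − 3Q; setting this equal to 17 gives Q = 31 and P = 63.5.
CS = ½·(110 − 63.5)·31 = 720.75.
With perfect price discrimination, output is the efficient level Q = 62 (where demand meets MC), but every buyer pays their willingness to pay: CS = 0 and PS = total surplus.
CS = 0.

Monopoly: CS = 720.75; Perfect PD: CS = 0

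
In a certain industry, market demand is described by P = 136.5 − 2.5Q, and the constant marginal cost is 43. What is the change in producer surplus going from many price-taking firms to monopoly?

Producer surplus rises by 874.225

Under competition P = MC = 43, so Q = (136.5 − 43)/2.5 = 37.4.
PS = (43 − 43)·37.4 = 0.
A monopolist chooses Q where MR = MC. MR = 136.5 − 5Q; setting this equal to 43 gives Q = 18.7 and P = 89.75.
PS = (89.75 − 43)·18.7 = 874.225.
Change in producer surplus: 874.225 − 0 = 874.225.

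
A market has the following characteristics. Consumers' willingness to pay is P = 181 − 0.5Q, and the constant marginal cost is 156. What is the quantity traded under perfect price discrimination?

Under first-degree price discrimination the firm charges each unit its demand price and produces up to where P = MC, i.e. Q = 50. Consumer surplus is zero; producer surplus equals total surplus.

Q = 50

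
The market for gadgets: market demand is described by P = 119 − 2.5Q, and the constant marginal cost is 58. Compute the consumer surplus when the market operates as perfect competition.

Perfect competition: P = MC = 58, so 119 − 2.5Q = 58 and Q = 24.4.
CS = ½·(119 − 58)·24.4 = 744.2.

CS = 744.2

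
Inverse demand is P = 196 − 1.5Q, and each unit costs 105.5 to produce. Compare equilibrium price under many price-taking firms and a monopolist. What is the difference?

P rises by 45.25

Perfect competition: P = MC = 105.5, so 196 − 1.5Q = 105.5 and Q = 181/3.
The monopolist equates marginal revenue to marginal cost: 196 − 3Q = 105.5, so Q = 181/6. From demand, P = 150.75.
Change in equilibrium price: 150.75 − 105.5 = 45.25.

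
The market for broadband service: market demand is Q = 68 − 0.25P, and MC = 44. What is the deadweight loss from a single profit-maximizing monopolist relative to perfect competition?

DWL = 1624.5

Inverting demand: P = 272 − 4Q.
Perfect competition: P = MC = 44, so 272 − 4Q = 44 and Q = 57.
A monopolist chooses Q where MR = MC. MR = 272 − 8Q; setting this equal to 44 gives Q = 28.5 and P = 158.
DWL is the triangle between Q = 28.5 and Q = 57: ½·(57 − 28.5)·(158 − 44) = 1624.5.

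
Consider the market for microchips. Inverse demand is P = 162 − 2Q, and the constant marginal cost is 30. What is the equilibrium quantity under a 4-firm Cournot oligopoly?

Cournot with 4 identical firms: the symmetric best-response condition is 162 − 10q = 30. Each firm produces q = 13.2, total output Q = 52.8, price P = 56.4.

Q = 52.8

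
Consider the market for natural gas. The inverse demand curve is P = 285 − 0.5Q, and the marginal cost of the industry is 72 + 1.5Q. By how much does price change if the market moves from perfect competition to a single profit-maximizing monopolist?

P rises by 10.65

Under competition P = MC: 285 − 0.5Q = 72 + 1.5Q ⇒ Q = 106.5, P = 231.75.
The monopolist equates marginal revenue to marginal cost: 285 − Q = 72 + 1.5Q, so Q = 85.2. From demand, P = 242.4.
Change in price: 242.4 − 231.75 = 10.65.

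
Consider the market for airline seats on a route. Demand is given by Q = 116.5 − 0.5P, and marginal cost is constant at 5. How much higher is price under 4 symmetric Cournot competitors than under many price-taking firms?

Inverting demand: P = 233 − 2Q.
Perfect competition: P = MC = 5, so 233 − 2Q = 5 and Q = 114.
In a 4-firm Cournot equilibrium, symmetry and the first-order condition give q = (233 − 5)/(10) = 22.8. So Q = 91.2 and P = 50.6.
Change in price: 50.6 − 5 = 45.6.

Price rises by 45.6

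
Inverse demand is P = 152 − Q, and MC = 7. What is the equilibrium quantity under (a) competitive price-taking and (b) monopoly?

Perfect competition: P = MC = 7, so 152 − Q = 7 and Q = 145.
The monopolist equates marginal revenue to marginal cost: 152 − 2Q = 7, so Q = 72.5. From demand, P = 79.5.

Competition: Q = 145; Monopoly: Q = 72.5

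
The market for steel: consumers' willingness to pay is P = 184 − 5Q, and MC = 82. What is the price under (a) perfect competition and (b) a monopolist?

Competition: P = 82; Monopoly: P = 133

Perfect competition: P = MC = 82, so 184 − 5Q = 82 and Q = 20.4.
A monopolist chooses Q where MR = MC. MR = 184 − 10Q; setting this equal to 82 gives Q = 10.2 and P = 133.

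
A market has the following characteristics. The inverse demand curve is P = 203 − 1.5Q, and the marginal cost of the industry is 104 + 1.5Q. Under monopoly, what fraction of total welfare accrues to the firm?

PS/TS = 0.75

The monopolist equates marginal revenue to marginal cost: 203 − 3Q = 104 + 1.5Q, so Q = 22. From demand, P = 170.
CS = ½·(203 − 170)·22 = 363.
PS = P·Q − VC(Q) = 170·22 − (104·22 + ½·1.5·22²) = 1089.
Share captured = PS/TS = 1089/1452 = 0.75.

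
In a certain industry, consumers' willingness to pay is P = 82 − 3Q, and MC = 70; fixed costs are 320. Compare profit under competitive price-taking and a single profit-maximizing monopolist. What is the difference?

Perfect competition: P = MC = 70, so 82 − 3Q = 70 and Q = 4.
Profit = (70 − 70)·4 − 320 = −320.
The monopolist equates marginal revenue to marginal cost: 82 − 6Q = 70, so Q = 2. From demand, P = 76.
Profit = (76 − 70)·2 − 320 = −308.
Change in profit: −308 − −320 = 12.

π rises by 12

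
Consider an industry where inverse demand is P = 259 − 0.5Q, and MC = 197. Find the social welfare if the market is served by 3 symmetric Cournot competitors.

In a 3-firm Cournot equilibrium, symmetry and the first-order condition give q = (259 − 197)/(2) = 31. So Q = 93 and P = 212.5.
CS = ½·(259 − 212.5)·93 = 2162.25; PS = (212.5 − 197)·93 = 1441.5; TS = 3603.75.

TS = 3603.75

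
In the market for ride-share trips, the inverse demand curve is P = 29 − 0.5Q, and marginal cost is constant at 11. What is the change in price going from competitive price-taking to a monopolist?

P rises by 9

Under competition P = MC = 11, so Q = (29 − 11)/0.5 = 36.
The monopolist equates marginal revenue to marginal cost: 29 − Q = 11, so Q = 18. From demand, P = 20.
Change in price: 20 − 11 = 9.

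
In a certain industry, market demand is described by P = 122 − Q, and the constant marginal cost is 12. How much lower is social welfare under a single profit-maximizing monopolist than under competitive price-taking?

TS falls by 1512.5

Under competition P = MC = 12, so Q = (122 − 12)/1 = 110.
CS = ½·(122 − 12)·110 = 6050; PS = (12 − 12)·110 = 0; TS = 6050.
A monopolist chooses Q where MR = MC. MR = 122 − 2Q; setting this equal to 12 gives Q = 55 and P = 67.
CS = ½·(122 − 67)·55 = 1512.5; PS = (67 − 12)·55 = 3025; TS = 4537.5.
Change in social welfare: 4537.5 − 6050 = −1512.5.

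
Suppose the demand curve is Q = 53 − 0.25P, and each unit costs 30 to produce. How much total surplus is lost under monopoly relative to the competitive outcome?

Inverting demand: P = 212 − 4Q.
Competitive firms price at marginal cost: P = 30, giving Q = 45.5.
Monopoly sets MR = MC: 212 − 8Q = 30 ⇒ Q = 22.75, P = 212 − 4·22.75 = 121.
DWL is the triangle between Q = 22.75 and Q = 45.5: ½·(45.5 − 22.75)·(121 − 30) = 1035.125.

DWL = 1035.125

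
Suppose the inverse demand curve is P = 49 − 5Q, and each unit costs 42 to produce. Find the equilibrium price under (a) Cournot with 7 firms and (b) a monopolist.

With 7 symmetric Cournot firms, each firm's FOC gives 49 − 40q = 42, so q = 0.175, Q = 7·0.175 = 1.225, and P = 42.875.
The monopolist equates marginal revenue to marginal cost: 49 − 10Q = 42, so Q = 0.7. From demand, P = 45.5.

Cournot: P = 42.875; Monopoly: P = 45.5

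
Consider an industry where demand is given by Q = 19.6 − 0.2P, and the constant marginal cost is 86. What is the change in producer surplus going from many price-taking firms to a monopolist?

Inverting demand: P = 98 − 5Q.
Competitive firms price at marginal cost: P = 86, giving Q = 2.4.
PS = (86 − 86)·2.4 = 0.
A monopolist chooses Q where MR = MC. MR = 98 − 10Q; setting this equal to 86 gives Q = 1.2 and P = 92.
PS = (92 − 86)·1.2 = 7.2.
Change in producer surplus: 7.2 − 0 = 7.2.

Producer surplus rises by 7.2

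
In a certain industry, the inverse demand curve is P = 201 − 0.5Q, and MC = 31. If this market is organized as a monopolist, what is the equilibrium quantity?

Q = 170

The monopolist equates marginal revenue to marginal cost: 201 − Q = 31, so Q = 170. From demand, P = 116.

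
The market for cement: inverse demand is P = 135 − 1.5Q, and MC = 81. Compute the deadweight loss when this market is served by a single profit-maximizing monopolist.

DWL = 243

Competitive firms price at marginal cost: P = 81, giving Q = 36.
Monopoly sets MR = MC: 135 − 3Q = 81 ⇒ Q = 18, P = 135 − 1.5·18 = 108.
DWL is the triangle between Q = 18 and Q = 36: ½·(36 − 18)·(108 − 81) = 243.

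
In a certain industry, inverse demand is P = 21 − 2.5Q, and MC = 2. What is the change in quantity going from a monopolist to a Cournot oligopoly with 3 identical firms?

The monopolist equates marginal revenue to marginal cost: 21 − 5Q = 2, so Q = 3.8. From demand, P = 11.5.
With 3 symmetric Cournot firms, each firm's FOC gives 21 − 10q = 2, so q = 1.9, Q = 3·1.9 = 5.7, and P = 6.75.
Change in quantity: 5.7 − 3.8 = 1.9.

Quantity rises by 1.9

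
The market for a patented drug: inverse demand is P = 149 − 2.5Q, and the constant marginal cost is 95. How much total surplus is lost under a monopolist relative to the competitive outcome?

Under competition P = MC = 95, so Q = (149 − 95)/2.5 = 21.6.
The monopolist equates marginal revenue to marginal cost: 149 − 5Q = 95, so Q = 10.8. From demand, P = 122.
DWL is the triangle between Q = 10.8 and Q = 21.6: ½·(21.6 − 10.8)·(122 − 95) = 145.8.

DWL = 145.8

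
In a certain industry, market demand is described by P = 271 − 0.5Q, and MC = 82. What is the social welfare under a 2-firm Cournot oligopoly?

TS = 31752

In a 2-firm Cournot equilibrium, symmetry and the first-order condition give q = (271 − 82)/(1.5) = 126. So Q = 252 and P = 145.
CS = ½·(271 − 145)·252 = 15876; PS = (145 − 82)·252 = 15876; TS = 31752.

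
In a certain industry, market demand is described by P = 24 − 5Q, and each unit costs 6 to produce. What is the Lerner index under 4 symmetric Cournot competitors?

Lerner index = 0.375

With 4 symmetric Cournot firms, each firm's FOC gives 24 − 25q = 6, so q = 0.72, Q = 4·0.72 = 2.88, and P = 9.6.
Lerner index = (P − MC)/P = (9.6 − 6)/9.6 = 0.375.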